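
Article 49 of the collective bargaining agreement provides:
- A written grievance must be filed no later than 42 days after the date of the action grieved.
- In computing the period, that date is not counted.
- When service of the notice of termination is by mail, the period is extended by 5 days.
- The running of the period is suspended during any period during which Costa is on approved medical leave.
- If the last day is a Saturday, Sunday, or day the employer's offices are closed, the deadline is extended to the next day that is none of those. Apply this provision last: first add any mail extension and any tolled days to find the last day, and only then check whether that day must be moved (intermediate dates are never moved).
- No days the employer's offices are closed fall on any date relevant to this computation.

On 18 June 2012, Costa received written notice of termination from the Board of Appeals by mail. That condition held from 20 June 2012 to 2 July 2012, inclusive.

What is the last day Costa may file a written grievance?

August 17, 2012

42 days after 18 June 2012 is July 30, 2012.
Service was by mail, adding 5 days: July 30, 2012 + 5 days = August 4, 2012.
From June 20, 2012 through July 2, 2012 inclusive is 13 days; tolling adds 13 days: August 4, 2012 + 13 days = August 17, 2012.
August 17, 2012 is a Friday and not a day the employer's offices are closed, so no extension applies.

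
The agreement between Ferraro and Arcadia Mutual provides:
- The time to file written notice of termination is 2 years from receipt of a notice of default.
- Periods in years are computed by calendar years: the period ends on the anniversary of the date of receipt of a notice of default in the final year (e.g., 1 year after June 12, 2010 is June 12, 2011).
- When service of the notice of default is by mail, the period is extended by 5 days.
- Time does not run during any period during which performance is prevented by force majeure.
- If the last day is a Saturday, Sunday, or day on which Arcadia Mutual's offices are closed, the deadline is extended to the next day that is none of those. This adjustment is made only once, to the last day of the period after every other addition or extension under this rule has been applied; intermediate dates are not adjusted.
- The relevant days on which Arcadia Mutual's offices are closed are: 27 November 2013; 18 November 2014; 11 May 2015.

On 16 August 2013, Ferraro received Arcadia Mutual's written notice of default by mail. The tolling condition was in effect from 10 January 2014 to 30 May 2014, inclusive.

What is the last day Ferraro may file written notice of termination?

2 years after 16 August 2013 is August 16, 2015.
Service was by mail, adding 5 days: August 16, 2015 + 5 days = August 21, 2015.
From January 10, 2014 through May 30, 2014 inclusive is 141 days; tolling adds 141 days: August 21, 2015 + 141 days = January 9, 2016.
January 9, 2016 is Saturday; January 10, 2016 is Sunday. The next qualifying day is January 11, 2016.

January 11, 2016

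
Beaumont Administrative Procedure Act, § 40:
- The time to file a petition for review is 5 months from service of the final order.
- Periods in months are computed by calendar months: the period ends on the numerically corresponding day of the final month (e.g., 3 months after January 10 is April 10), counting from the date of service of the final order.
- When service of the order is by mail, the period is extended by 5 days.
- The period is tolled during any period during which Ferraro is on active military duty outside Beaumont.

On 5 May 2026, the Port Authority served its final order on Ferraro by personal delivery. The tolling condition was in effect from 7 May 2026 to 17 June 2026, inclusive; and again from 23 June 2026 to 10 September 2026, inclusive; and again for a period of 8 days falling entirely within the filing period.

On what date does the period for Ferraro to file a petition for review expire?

February 12, 2027

5 months after 5 May 2026 is October 5, 2026.
Service was not by mail, so no mail extension applies.
From May 7, 2026 through June 17, 2026 inclusive is 42 days; tolling adds 42 days: October 5, 2026 + 42 days = November 16, 2026.
From June 23, 2026 through September 10, 2026 inclusive is 80 days; tolling adds 80 days: November 16, 2026 + 80 days = February 4, 2027.
Tolling adds 8 days: February 4, 2027 + 8 days = February 12, 2027.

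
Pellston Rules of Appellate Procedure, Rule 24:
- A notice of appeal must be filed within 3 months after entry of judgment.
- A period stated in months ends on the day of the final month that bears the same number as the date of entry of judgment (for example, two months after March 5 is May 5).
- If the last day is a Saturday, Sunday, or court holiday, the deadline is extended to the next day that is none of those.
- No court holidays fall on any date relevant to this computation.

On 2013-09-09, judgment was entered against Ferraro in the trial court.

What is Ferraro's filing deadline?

December 9, 2013

3 months after 2013-09-09 is December 9, 2013.
December 9, 2013 is a Monday and not a court holiday, so no extension applies.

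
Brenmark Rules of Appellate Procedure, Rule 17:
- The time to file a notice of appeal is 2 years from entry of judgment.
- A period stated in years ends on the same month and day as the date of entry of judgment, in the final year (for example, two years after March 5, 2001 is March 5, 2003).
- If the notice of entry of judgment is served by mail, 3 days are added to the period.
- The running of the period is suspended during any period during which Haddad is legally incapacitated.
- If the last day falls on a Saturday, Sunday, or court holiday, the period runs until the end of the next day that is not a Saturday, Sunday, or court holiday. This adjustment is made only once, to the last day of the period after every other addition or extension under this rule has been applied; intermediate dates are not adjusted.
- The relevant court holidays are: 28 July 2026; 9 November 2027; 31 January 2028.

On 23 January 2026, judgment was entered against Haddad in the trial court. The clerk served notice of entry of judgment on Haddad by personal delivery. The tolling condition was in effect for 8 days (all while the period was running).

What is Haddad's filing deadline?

February 1, 2028

2 years after 23 January 2026 is January 23, 2028.
Service was not by mail, so no mail extension applies.
Tolling adds 8 days: January 23, 2028 + 8 days = January 31, 2028.
January 31, 2028 is a listed holiday. The next qualifying day is February 1, 2028.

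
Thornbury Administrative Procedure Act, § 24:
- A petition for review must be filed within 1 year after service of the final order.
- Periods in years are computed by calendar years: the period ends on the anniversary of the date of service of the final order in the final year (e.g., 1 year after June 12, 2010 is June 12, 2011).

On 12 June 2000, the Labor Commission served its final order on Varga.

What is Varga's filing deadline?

June 12, 2001

1 year after 12 June 2000 is June 12, 2001.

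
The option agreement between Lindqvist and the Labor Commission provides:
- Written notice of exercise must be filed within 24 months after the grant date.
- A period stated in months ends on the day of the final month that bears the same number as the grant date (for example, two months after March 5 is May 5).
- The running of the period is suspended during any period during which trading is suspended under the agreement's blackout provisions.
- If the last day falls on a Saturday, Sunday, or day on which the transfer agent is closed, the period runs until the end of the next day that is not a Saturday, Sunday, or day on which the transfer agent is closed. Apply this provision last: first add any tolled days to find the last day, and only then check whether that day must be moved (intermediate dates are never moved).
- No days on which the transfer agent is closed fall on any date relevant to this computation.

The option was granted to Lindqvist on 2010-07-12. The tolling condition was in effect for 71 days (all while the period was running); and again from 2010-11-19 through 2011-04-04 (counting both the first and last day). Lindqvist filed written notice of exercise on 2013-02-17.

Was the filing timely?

24 months after 2010-07-12 is July 12, 2012.
Tolling adds 71 days: July 12, 2012 + 71 days = September 21, 2012.
From November 19, 2010 through April 4, 2011 inclusive is 137 days; tolling adds 137 days: September 21, 2012 + 137 days = February 5, 2013.
February 5, 2013 is a Tuesday and not a day on which the transfer agent is closed, so no extension applies.
The deadline is February 5, 2013; the filing on February 17, 2013 is after that date.

No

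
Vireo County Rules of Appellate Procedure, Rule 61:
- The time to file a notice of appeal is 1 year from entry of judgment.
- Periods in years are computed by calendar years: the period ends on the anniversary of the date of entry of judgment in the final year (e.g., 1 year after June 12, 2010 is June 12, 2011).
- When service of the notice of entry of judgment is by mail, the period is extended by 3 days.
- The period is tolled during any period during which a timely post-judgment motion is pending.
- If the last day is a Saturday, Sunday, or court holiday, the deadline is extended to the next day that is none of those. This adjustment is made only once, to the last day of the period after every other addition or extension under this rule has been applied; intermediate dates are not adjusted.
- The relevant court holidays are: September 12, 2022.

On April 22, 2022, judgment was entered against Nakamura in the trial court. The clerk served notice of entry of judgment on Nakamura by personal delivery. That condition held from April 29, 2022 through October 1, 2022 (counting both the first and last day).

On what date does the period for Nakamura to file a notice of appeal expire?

September 25, 2023

1 year after April 22, 2022 is April 22, 2023.
Service was not by mail, so no mail extension applies.
From April 29, 2022 through October 1, 2022 inclusive is 156 days; tolling adds 156 days: April 22, 2023 + 156 days = September 25, 2023.
September 25, 2023 is a Monday and not a court holiday, so no extension applies.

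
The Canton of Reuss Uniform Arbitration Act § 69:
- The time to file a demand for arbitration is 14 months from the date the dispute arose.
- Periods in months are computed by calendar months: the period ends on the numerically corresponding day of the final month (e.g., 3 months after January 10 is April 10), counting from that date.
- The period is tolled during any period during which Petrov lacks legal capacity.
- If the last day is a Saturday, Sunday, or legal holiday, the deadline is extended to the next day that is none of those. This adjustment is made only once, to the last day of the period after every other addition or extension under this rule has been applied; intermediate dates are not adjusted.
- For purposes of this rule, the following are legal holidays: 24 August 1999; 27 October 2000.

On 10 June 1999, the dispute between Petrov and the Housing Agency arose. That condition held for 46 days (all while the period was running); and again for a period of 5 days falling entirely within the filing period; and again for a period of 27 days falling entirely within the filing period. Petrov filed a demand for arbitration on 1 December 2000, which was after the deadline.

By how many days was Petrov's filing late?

14 months after 10 June 1999 is August 10, 2000.
Tolling adds 46 days: August 10, 2000 + 46 days = September 25, 2000.
Tolling adds 5 days: September 25, 2000 + 5 days = September 30, 2000.
Tolling adds 27 days: September 30, 2000 + 27 days = October 27, 2000.
October 27, 2000 is a listed holiday; October 28, 2000 is Saturday; October 29, 2000 is Sunday. The next qualifying day is October 30, 2000.
The deadline is October 30, 2000; from October 30, 2000 to December 1, 2000 is 32 days.

32 days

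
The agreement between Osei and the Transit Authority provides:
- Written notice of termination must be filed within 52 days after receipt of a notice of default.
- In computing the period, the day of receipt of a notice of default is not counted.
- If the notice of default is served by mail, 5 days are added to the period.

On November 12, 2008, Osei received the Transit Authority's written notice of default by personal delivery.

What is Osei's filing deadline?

January 3, 2009

52 days after November 12, 2008 is January 3, 2009.
Service was not by mail, so no mail extension applies.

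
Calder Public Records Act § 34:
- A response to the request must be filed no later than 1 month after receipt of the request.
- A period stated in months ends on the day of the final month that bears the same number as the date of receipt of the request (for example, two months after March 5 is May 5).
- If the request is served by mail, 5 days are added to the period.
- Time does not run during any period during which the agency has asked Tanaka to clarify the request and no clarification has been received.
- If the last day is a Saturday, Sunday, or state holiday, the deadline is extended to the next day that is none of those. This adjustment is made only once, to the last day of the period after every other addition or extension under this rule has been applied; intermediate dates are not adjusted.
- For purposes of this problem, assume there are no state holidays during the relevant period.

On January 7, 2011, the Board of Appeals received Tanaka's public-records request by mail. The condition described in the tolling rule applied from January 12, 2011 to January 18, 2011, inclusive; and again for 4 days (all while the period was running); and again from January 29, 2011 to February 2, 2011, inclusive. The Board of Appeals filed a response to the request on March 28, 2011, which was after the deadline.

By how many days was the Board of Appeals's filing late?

1 month after January 7, 2011 is February 7, 2011.
Service was by mail, adding 5 days: February 7, 2011 + 5 days = February 12, 2011.
From January 12, 2011 through January 18, 2011 inclusive is 7 days; tolling adds 7 days: February 12, 2011 + 7 days = February 19, 2011.
Tolling adds 4 days: February 19, 2011 + 4 days = February 23, 2011.
From January 29, 2011 through February 2, 2011 inclusive is 5 days; tolling adds 5 days: February 23, 2011 + 5 days = February 28, 2011.
February 28, 2011 is a Monday and not a state holiday, so no extension applies.
The deadline is February 28, 2011; from February 28, 2011 to March 28, 2011 is 28 days.

28 days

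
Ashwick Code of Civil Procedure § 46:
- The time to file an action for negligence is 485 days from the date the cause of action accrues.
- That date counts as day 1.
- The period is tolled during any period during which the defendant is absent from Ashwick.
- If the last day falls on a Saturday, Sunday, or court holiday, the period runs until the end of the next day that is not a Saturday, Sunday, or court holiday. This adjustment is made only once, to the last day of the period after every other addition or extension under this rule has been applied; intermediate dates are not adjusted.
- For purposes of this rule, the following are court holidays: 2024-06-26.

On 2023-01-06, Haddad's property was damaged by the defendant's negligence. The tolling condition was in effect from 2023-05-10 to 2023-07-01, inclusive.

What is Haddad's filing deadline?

June 27, 2024

Counting 2023-01-06 as day 1, day 485 is May 4, 2024.
From May 10, 2023 through July 1, 2023 inclusive is 53 days; tolling adds 53 days: May 4, 2024 + 53 days = June 26, 2024.
June 26, 2024 is a listed holiday. The next qualifying day is June 27, 2024.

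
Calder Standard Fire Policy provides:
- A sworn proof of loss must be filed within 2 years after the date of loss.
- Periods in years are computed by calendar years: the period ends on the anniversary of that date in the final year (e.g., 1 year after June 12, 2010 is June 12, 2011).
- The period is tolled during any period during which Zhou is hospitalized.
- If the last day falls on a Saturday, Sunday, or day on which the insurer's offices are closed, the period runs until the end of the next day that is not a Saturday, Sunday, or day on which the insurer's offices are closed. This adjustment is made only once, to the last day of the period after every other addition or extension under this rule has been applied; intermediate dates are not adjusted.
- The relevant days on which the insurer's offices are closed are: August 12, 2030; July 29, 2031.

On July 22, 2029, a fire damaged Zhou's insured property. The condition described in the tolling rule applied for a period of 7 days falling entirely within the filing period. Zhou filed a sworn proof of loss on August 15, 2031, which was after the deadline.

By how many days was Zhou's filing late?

16 days

2 years after July 22, 2029 is July 22, 2031.
Tolling adds 7 days: July 22, 2031 + 7 days = July 29, 2031.
July 29, 2031 is a listed holiday. The next qualifying day is July 30, 2031.
The deadline is July 30, 2031; from July 30, 2031 to August 15, 2031 is 16 days.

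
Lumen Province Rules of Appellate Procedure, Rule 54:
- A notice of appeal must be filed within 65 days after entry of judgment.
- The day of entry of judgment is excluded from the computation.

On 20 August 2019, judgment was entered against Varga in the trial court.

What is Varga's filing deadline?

65 days after 20 August 2019 is October 24, 2019.

October 24, 2019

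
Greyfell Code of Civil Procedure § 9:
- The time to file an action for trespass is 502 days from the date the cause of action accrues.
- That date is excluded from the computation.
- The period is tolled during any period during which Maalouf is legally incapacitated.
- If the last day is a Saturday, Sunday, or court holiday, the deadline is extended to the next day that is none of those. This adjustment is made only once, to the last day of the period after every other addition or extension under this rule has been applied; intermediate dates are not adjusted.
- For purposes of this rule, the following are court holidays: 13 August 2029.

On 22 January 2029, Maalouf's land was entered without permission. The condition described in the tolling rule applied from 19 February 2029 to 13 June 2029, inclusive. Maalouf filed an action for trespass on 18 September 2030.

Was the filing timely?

502 days after 22 January 2029 is June 8, 2030.
From February 19, 2029 through June 13, 2029 inclusive is 115 days; tolling adds 115 days: June 8, 2030 + 115 days = October 1, 2030.
October 1, 2030 is a Tuesday and not a court holiday, so no extension applies.
The deadline is October 1, 2030; the filing on September 18, 2030 is on or before that date.

Yes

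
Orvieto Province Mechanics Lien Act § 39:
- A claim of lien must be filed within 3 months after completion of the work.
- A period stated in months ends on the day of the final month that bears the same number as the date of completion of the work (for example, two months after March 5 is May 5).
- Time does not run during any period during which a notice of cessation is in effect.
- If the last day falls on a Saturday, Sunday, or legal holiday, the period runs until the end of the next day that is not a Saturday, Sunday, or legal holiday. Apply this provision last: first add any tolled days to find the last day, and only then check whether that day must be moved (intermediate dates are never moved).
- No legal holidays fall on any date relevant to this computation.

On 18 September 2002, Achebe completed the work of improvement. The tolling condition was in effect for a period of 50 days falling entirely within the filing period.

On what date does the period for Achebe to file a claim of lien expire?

February 6, 2003

3 months after 18 September 2002 is December 18, 2002.
Tolling adds 50 days: December 18, 2002 + 50 days = February 6, 2003.
February 6, 2003 is a Thursday and not a legal holiday, so no extension applies.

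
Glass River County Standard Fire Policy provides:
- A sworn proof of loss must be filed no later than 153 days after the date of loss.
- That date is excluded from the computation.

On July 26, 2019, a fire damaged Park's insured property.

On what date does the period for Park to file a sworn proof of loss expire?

December 26, 2019

153 days after July 26, 2019 is December 26, 2019.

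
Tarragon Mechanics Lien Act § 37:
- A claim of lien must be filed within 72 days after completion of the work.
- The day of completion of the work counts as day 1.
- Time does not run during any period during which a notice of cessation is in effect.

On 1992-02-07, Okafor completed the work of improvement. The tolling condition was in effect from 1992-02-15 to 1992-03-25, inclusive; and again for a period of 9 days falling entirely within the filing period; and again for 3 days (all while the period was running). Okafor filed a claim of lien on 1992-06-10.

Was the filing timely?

No

Counting 1992-02-07 as day 1, day 72 is April 18, 1992.
From February 15, 1992 through March 25, 1992 inclusive is 40 days; tolling adds 40 days: April 18, 1992 + 40 days = May 28, 1992.
Tolling adds 9 days: May 28, 1992 + 9 days = June 6, 1992.
Tolling adds 3 days: June 6, 1992 + 3 days = June 9, 1992.
The deadline is June 9, 1992; the filing on June 10, 1992 is after that date.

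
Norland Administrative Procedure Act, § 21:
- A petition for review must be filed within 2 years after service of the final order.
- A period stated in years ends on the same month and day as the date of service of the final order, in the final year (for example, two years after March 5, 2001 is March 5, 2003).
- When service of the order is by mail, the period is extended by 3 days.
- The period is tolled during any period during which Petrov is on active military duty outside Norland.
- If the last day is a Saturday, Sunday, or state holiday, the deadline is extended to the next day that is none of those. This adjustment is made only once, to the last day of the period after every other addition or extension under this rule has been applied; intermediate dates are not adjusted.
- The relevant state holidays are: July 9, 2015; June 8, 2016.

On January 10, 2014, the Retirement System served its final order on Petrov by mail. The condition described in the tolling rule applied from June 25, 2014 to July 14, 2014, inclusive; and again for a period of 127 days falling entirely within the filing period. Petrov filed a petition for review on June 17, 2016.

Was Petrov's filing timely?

No

2 years after January 10, 2014 is January 10, 2016.
Service was by mail, adding 3 days: January 10, 2016 + 3 days = January 13, 2016.
From June 25, 2014 through July 14, 2014 inclusive is 20 days; tolling adds 20 days: January 13, 2016 + 20 days = February 2, 2016.
Tolling adds 127 days: February 2, 2016 + 127 days = June 8, 2016.
June 8, 2016 is a listed holiday. The next qualifying day is June 9, 2016.
The deadline is June 9, 2016; the filing on June 17, 2016 is after that date.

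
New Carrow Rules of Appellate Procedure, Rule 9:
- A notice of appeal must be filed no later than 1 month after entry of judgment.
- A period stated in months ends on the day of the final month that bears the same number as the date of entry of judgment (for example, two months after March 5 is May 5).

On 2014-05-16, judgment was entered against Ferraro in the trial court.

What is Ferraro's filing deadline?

June 16, 2014

1 month after 2014-05-16 is June 16, 2014.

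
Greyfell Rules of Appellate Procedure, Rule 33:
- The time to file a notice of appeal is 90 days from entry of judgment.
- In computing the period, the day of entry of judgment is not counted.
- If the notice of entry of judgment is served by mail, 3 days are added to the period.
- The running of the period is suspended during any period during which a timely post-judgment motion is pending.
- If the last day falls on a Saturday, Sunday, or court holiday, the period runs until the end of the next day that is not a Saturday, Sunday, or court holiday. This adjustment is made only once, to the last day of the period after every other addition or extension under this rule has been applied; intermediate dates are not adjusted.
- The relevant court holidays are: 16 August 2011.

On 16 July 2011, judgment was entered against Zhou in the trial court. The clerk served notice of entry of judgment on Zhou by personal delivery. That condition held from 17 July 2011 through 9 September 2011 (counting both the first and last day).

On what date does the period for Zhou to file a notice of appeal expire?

90 days after 16 July 2011 is October 14, 2011.
Service was not by mail, so no mail extension applies.
From July 17, 2011 through September 9, 2011 inclusive is 55 days; tolling adds 55 days: October 14, 2011 + 55 days = December 8, 2011.
December 8, 2011 is a Thursday and not a court holiday, so no extension applies.

December 8, 2011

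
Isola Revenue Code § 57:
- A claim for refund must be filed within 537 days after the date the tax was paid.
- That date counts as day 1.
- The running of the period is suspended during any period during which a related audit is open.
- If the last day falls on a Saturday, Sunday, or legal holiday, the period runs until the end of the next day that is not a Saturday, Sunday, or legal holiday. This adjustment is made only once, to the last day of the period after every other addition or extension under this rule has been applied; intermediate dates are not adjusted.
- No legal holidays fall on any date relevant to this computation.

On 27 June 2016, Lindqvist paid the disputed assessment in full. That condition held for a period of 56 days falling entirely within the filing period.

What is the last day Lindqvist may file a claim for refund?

February 9, 2018

Counting 27 June 2016 as day 1, day 537 is December 15, 2017.
Tolling adds 56 days: December 15, 2017 + 56 days = February 9, 2018.
February 9, 2018 is a Friday and not a legal holiday, so no extension applies.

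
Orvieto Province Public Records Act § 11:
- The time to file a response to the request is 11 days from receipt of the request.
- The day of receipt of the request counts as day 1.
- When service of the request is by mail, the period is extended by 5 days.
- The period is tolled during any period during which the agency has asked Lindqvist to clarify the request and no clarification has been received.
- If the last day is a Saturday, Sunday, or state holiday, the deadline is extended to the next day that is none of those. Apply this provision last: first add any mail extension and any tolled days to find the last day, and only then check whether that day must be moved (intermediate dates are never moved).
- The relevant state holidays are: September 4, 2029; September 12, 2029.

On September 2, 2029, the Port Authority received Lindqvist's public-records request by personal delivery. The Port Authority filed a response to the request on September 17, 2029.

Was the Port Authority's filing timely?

No

Counting September 2, 2029 as day 1, day 11 is September 12, 2029.
Service was not by mail, so no mail extension applies.
September 12, 2029 is a listed holiday. The next qualifying day is September 13, 2029.
The deadline is September 13, 2029; the filing on September 17, 2029 is after that date.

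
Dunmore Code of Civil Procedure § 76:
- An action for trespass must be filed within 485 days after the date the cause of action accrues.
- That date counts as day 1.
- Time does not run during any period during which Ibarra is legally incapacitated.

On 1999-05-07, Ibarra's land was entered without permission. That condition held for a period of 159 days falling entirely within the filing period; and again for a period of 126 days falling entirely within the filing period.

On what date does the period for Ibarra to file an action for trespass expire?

Counting 1999-05-07 as day 1, day 485 is September 2, 2000.
Tolling adds 159 days: September 2, 2000 + 159 days = February 8, 2001.
Tolling adds 126 days: February 8, 2001 + 126 days = June 14, 2001.

June 14, 2001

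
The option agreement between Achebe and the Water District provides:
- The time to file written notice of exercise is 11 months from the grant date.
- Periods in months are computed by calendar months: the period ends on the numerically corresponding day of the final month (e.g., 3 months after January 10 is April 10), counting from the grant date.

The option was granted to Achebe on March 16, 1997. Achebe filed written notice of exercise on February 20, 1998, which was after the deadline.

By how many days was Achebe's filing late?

11 months after March 16, 1997 is February 16, 1998.
The deadline is February 16, 1998; from February 16, 1998 to February 20, 1998 is 4 days.

4 days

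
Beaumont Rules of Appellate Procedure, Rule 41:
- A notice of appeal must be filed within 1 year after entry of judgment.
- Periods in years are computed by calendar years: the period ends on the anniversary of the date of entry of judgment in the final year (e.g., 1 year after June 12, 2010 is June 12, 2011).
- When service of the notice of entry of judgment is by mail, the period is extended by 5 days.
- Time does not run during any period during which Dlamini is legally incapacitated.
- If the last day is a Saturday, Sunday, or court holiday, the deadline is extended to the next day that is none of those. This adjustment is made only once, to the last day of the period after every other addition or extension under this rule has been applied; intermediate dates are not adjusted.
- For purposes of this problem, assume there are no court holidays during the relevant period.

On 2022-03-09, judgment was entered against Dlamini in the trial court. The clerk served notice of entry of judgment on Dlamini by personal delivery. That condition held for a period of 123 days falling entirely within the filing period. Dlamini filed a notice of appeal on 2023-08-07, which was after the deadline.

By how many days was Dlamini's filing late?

28 days

1 year after 2022-03-09 is March 9, 2023.
Service was not by mail, so no mail extension applies.
Tolling adds 123 days: March 9, 2023 + 123 days = July 10, 2023.
July 10, 2023 is a Monday and not a court holiday, so no extension applies.
The deadline is July 10, 2023; from July 10, 2023 to August 7, 2023 is 28 days.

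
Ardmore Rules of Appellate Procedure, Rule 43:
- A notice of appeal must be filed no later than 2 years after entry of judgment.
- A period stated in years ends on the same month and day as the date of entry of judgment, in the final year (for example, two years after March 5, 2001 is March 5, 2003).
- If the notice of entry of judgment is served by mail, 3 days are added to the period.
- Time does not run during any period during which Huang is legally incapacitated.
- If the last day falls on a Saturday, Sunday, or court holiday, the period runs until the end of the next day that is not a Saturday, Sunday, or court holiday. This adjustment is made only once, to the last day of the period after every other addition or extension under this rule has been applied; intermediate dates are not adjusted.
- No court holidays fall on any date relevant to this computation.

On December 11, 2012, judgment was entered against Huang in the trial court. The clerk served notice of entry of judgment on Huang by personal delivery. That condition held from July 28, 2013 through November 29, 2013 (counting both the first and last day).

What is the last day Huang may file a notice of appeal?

2 years after December 11, 2012 is December 11, 2014.
Service was not by mail, so no mail extension applies.
From July 28, 2013 through November 29, 2013 inclusive is 125 days; tolling adds 125 days: December 11, 2014 + 125 days = April 15, 2015.
April 15, 2015 is a Wednesday and not a court holiday, so no extension applies.

April 15, 2015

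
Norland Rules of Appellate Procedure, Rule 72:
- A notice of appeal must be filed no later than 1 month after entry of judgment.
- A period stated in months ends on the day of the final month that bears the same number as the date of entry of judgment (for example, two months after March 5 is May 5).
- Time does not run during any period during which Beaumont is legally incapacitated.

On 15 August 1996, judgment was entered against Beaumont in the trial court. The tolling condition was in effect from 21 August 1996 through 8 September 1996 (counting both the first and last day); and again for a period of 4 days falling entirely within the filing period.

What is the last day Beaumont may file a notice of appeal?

1 month after 15 August 1996 is September 15, 1996.
From August 21, 1996 through September 8, 1996 inclusive is 19 days; tolling adds 19 days: September 15, 1996 + 19 days = October 4, 1996.
Tolling adds 4 days: October 4, 1996 + 4 days = October 8, 1996.

October 8, 1996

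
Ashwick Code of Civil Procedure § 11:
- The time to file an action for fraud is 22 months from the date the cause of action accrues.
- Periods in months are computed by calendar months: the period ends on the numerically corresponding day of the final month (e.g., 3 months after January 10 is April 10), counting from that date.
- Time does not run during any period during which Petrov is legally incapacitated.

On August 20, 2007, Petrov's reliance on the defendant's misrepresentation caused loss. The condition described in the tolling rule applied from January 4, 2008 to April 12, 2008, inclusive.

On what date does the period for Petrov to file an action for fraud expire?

September 28, 2009

22 months after August 20, 2007 is June 20, 2009.
From January 4, 2008 through April 12, 2008 inclusive is 100 days; tolling adds 100 days: June 20, 2009 + 100 days = September 28, 2009.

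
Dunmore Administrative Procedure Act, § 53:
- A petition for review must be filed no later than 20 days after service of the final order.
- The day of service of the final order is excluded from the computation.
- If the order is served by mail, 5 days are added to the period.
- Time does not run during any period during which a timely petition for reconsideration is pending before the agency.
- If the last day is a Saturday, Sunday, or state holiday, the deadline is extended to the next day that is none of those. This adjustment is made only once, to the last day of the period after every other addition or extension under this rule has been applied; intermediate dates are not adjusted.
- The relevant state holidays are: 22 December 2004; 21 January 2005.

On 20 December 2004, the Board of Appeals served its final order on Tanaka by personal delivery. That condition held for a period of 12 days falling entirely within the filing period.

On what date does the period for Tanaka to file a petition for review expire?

20 days after 20 December 2004 is January 9, 2005.
Service was not by mail, so no mail extension applies.
Tolling adds 12 days: January 9, 2005 + 12 days = January 21, 2005.
January 21, 2005 is a listed holiday; January 22, 2005 is Saturday; January 23, 2005 is Sunday. The next qualifying day is January 24, 2005.

January 24, 2005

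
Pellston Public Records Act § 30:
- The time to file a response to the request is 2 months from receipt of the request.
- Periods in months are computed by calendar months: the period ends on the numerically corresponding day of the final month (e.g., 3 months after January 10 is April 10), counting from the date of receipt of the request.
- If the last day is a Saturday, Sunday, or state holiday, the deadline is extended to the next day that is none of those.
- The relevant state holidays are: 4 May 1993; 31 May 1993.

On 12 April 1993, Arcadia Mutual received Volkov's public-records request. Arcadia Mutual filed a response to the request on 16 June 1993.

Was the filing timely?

No

2 months after 12 April 1993 is June 12, 1993.
June 12, 1993 is Saturday; June 13, 1993 is Sunday. The next qualifying day is June 14, 1993.
The deadline is June 14, 1993; the filing on June 16, 1993 is after that date.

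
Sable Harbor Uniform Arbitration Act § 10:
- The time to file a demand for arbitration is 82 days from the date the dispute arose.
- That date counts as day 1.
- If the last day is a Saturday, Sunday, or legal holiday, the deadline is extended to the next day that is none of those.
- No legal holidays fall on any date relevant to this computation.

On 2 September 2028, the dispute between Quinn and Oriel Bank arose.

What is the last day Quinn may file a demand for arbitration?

Counting 2 September 2028 as day 1, day 82 is November 22, 2028.
November 22, 2028 is a Wednesday and not a legal holiday, so no extension applies.

November 22, 2028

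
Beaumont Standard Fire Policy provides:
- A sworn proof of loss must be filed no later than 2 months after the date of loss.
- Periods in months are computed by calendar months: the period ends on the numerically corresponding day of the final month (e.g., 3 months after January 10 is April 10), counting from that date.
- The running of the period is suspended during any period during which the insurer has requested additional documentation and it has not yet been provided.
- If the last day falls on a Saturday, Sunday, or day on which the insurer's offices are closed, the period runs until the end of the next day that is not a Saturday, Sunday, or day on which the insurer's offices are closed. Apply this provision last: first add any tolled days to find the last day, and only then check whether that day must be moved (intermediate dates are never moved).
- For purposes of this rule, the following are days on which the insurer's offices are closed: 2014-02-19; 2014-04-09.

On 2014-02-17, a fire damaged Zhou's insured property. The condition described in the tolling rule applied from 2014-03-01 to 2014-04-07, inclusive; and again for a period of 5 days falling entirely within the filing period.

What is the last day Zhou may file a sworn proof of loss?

May 30, 2014

2 months after 2014-02-17 is April 17, 2014.
From March 1, 2014 through April 7, 2014 inclusive is 38 days; tolling adds 38 days: April 17, 2014 + 38 days = May 25, 2014.
Tolling adds 5 days: May 25, 2014 + 5 days = May 30, 2014.
May 30, 2014 is a Friday and not a day on which the insurer's offices are closed, so no extension applies.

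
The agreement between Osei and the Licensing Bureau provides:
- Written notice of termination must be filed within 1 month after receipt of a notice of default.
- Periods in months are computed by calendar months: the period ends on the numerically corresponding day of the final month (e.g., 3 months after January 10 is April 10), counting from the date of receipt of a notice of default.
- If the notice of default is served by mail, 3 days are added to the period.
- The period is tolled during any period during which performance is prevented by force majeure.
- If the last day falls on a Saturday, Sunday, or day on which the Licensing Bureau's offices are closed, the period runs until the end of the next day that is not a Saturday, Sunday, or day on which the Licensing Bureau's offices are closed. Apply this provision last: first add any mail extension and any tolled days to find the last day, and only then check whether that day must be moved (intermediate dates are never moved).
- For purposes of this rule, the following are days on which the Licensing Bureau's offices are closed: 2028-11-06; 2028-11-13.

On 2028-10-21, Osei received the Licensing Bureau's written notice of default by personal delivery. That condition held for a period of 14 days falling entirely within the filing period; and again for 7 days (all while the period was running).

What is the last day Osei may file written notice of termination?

1 month after 2028-10-21 is November 21, 2028.
Service was not by mail, so no mail extension applies.
Tolling adds 14 days: November 21, 2028 + 14 days = December 5, 2028.
Tolling adds 7 days: December 5, 2028 + 7 days = December 12, 2028.
December 12, 2028 is a Tuesday and not a day on which the Licensing Bureau's offices are closed, so no extension applies.

December 12, 2028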